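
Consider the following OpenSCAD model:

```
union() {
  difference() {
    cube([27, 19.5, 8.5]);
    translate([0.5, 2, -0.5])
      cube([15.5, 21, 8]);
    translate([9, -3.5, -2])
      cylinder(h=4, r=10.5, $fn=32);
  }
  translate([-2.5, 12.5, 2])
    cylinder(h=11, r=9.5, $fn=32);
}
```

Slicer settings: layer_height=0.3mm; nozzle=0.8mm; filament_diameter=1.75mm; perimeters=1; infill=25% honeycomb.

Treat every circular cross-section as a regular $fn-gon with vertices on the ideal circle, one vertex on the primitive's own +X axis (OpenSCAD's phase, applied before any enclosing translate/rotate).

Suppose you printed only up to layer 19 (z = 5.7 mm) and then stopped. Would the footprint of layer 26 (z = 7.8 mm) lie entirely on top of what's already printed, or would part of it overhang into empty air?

Compare the two slices. At z = 5.7: the cube is present — its section is the full 27×19.5 rectangle (area 526.50 mm²); the 15.5×21 cube at (0.5, 2) contributes its full rectangle (area 325.50 mm²); the cylinder at (9, -3.5) does not reach this height (z outside [-2, 2]); Taking the first minus the rest: starting from the 27×19.5 cube (526.50 mm²), the 15.5×21 cube at (0.5, 2) partially overlaps it — only the 271.25 mm² overlap (of its 325.50 mm²) is removed, clipping the outline — area = 255.25 mm²; the cylinder at (-2.5, 12.5): section is a regular 32-gon, circumradius r=9.5 (area = (32/2)·9.500²·sin(360°/32) = 281.71 mm²); Merging all regions: the regions partially overlap — summed areas 536.96 mm² minus the doubly-counted overlap 8.02 mm² gives 528.94 mm² — area = 528.94 mm². At z = 7.8: the 27×19.5 cube contributes its full rectangle (area 526.50 mm²); the cube at (0.5, 2) is absent (z outside [-0.5, 7.5]); the cylinder at (9, -3.5) is absent (z outside [-2, 2]); After the difference (first − rest): none of the subtracted shapes is present at this height, so the 27×19.5 cube is unchanged — area = 526.50 mm²; the cylinder at (-2.5, 12.5): section is a regular 32-gon, circumradius r=9.5 (area = (32/2)·9.500²·sin(360°/32) = 281.71 mm²); Combining (union): the regions partially overlap — summed areas 808.21 mm² minus the doubly-counted overlap 89.15 mm² gives 719.06 mm² — area = 719.06 mm². Checking containment: at z = 7.8 the cross-section extends beyond the z = 5.7 cross-section by about 190.12 mm².

part overhangs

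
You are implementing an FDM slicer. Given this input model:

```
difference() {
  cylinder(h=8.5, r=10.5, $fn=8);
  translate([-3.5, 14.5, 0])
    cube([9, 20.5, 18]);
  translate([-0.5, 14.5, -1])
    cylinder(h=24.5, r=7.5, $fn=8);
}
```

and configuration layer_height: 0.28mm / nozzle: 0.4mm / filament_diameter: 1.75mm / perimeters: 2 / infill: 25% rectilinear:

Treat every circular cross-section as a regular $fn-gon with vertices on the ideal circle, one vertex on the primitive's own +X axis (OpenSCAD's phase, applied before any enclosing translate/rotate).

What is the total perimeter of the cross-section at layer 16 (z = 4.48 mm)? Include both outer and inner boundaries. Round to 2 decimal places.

At z = 4.48 mm: the r=10.5 cylinder contributes a regular 8-gon of circumradius 10.5 (perimeter = 2·8·10.500·sin(180°/8) = 64.29 mm); the cube at (-3.5, 14.5) (footprint 9×20.5) is included at this height (perimeter 59.00 mm); the cylinder at (-0.5, 14.5): section is a regular 8-gon, circumradius r=7.5 (perimeter = 2·8·7.500·sin(180°/8) = 45.92 mm); After the difference (first − rest): starting from the r=10.5 cylinder, the 9×20.5 cube at (-3.5, 14.5) misses the remaining region (no effect); the r=7.5 cylinder at (-0.5, 14.5) partially overlaps it — only the 14.74 mm² overlap (of its 159.10 mm²) is removed, clipping the outline — boundary = 64.29 mm. Overall, the cross-section is a single solid region. Total boundary length (outer) = 64.29 mm.

64.29 mm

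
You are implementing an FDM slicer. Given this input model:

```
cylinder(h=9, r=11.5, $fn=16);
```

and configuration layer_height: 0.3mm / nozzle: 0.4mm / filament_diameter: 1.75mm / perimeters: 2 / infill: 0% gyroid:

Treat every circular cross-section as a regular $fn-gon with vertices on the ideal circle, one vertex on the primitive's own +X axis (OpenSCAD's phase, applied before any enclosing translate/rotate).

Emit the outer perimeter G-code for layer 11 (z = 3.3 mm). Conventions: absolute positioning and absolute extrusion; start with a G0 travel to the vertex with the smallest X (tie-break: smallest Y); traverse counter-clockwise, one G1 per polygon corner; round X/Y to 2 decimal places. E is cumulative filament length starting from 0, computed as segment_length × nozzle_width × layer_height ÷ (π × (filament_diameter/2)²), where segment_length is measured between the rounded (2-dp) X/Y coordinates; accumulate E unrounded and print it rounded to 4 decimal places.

G0 X-11.50 Y0.00 Z3.30
G1 X-10.62 Y-4.40 E0.2239
G1 X-8.13 Y-8.13 E0.4476
G1 X-4.40 Y-10.62 E0.6714
G1 X0.00 Y-11.50 E0.8952
G1 X4.40 Y-10.62 E1.1191
G1 X8.13 Y-8.13 E1.3428
G1 X10.62 Y-4.40 E1.5666
G1 X11.50 Y0.00 E1.7904
G1 X10.62 Y4.40 E2.0143
G1 X8.13 Y8.13 E2.2380
G1 X4.40 Y10.62 E2.4618
G1 X0.00 Y11.50 E2.6857
G1 X-4.40 Y10.62 E2.9095
G1 X-8.13 Y8.13 E3.1333
G1 X-10.62 Y4.40 E3.3570
G1 X-11.50 Y0.00 E3.5809

At z = 3.3 mm: the cylinder: section is a regular 16-gon, circumradius r=11.5. The outline is a single polygon with 16 vertices. Extrusion per mm of travel: 0.4 × 0.3 / (π × 0.875²) = 0.049890. Accumulating E over each segment gives final E = 3.5809.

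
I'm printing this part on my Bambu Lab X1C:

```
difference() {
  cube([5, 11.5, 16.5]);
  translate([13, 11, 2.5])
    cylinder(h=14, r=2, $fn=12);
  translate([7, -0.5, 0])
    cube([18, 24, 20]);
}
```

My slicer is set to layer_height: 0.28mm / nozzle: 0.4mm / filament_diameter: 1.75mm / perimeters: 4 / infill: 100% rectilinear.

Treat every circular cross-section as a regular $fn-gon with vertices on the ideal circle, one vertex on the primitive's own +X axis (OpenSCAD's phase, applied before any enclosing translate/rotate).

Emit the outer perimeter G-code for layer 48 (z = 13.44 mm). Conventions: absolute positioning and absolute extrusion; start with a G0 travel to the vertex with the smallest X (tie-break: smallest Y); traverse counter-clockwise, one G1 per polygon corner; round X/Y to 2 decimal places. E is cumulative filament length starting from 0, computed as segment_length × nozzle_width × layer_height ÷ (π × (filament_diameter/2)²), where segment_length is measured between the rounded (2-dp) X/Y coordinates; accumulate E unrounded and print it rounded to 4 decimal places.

At z = 13.44 mm: the cube (footprint 5×11.5) is included at this height; the cylinder at (13, 11): section is a regular 12-gon, circumradius r=2; the 18×24 cube at (7, -0.5) contributes its full rectangle; After the difference (first − rest): starting from the 5×11.5 cube, the r=2 cylinder at (13, 11) misses the remaining region (no effect); the 18×24 cube at (7, -0.5) misses the remaining region (no effect) — 1 connected region. The outline is a single polygon with 4 vertices. Extrusion per mm of travel: 0.4 × 0.28 / (π × 0.875²) = 0.046564. Accumulating E over each segment gives final E = 1.5366.

G0 X0.00 Y0.00 Z13.44
G1 X5.00 Y0.00 E0.2328
G1 X5.00 Y11.50 E0.7683
G1 X0.00 Y11.50 E1.0011
G1 X0.00 Y0.00 E1.5366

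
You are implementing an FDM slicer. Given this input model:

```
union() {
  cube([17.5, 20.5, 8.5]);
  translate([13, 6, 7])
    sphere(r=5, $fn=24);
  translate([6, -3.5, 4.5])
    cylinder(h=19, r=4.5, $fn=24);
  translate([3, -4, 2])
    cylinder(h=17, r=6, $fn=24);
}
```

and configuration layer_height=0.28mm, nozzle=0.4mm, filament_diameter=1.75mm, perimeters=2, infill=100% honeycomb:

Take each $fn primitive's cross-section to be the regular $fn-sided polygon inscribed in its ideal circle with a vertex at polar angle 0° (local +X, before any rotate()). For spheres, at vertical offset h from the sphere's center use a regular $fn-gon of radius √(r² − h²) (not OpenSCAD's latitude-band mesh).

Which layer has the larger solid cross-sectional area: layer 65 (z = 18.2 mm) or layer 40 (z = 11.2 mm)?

layer 40 (z = 11.2 mm)

Layer 65 (z = 18.2): the cube is absent (z outside [0, 8.5]); the sphere at (13, 6) does not reach this height (|z−center|=11.200 > r=5); the cylinder at (6, -3.5): section is a regular 24-gon, circumradius r=4.5 (area = (24/2)·4.500²·sin(360°/24) = 62.89 mm²); the cylinder at (3, -4): section is a regular 24-gon, circumradius r=6 (area = (24/2)·6.000²·sin(360°/24) = 111.81 mm²); Taking the union: the regions partially overlap — summed areas 174.70 mm² minus the doubly-counted overlap 52.00 mm² gives 122.70 mm² — area = 122.70 mm². So its area = 122.70 mm². Layer 40 (z = 11.2): the cube does not reach this height (z outside [0, 8.5]); the r=5 sphere at (13, 6) slices to a regular 24-gon of circumradius 2.713 (√(r²−h²) with h=4.2 from center) (area = (24/2)·2.713²·sin(360°/24) = 22.86 mm²); the cylinder at (6, -3.5): section is a regular 24-gon, circumradius r=4.5 (area = (24/2)·4.500²·sin(360°/24) = 62.89 mm²); the r=6 cylinder at (3, -4) contributes a regular 24-gon of circumradius 6 (area = (24/2)·6.000²·sin(360°/24) = 111.81 mm²); Taking the union: the regions partially overlap — summed areas 197.56 mm² minus the doubly-counted overlap 52.00 mm² gives 145.56 mm² — area = 145.56 mm². So its area = 145.56 mm². Layer 40 is larger (145.56 vs 122.70 mm²).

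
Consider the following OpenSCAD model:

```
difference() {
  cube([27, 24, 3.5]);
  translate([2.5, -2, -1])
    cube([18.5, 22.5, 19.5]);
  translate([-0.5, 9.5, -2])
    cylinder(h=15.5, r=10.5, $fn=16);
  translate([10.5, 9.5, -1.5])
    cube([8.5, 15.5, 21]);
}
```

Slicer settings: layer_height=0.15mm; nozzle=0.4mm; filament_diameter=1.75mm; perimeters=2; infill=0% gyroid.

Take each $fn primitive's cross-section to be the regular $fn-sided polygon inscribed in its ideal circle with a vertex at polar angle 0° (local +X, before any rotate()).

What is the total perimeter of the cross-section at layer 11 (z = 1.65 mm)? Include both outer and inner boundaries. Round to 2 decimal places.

At z = 1.65 mm: the cube (footprint 27×24) is included at this height (perimeter 102.00 mm); the cube at (2.5, -2) (footprint 18.5×22.5) is included at this height (perimeter 82.00 mm); the r=10.5 cylinder at (-0.5, 9.5) contributes a regular 16-gon of circumradius 10.5 (perimeter = 2·16·10.500·sin(180°/16) = 65.55 mm); the cube at (10.5, 9.5) (footprint 8.5×15.5) is included at this height (perimeter 48.00 mm); Subtracting the remaining from the first: starting from the 27×24 cube, the 18.5×22.5 cube at (2.5, -2) partially overlaps it — only the 379.25 mm² overlap (of its 416.25 mm²) is removed, clipping the outline; the r=10.5 cylinder at (-0.5, 9.5) partially overlaps it — only the 49.13 mm² overlap (of its 337.53 mm²) is removed, clipping the outline; the 8.5×15.5 cube at (10.5, 9.5) partially overlaps it — only the 29.75 mm² overlap (of its 131.75 mm²) is removed, clipping the outline — boundary = 93.75 mm. Overall, the cross-section has 2 separate islands. Total boundary length (outer) = 93.75 mm.

93.75 mm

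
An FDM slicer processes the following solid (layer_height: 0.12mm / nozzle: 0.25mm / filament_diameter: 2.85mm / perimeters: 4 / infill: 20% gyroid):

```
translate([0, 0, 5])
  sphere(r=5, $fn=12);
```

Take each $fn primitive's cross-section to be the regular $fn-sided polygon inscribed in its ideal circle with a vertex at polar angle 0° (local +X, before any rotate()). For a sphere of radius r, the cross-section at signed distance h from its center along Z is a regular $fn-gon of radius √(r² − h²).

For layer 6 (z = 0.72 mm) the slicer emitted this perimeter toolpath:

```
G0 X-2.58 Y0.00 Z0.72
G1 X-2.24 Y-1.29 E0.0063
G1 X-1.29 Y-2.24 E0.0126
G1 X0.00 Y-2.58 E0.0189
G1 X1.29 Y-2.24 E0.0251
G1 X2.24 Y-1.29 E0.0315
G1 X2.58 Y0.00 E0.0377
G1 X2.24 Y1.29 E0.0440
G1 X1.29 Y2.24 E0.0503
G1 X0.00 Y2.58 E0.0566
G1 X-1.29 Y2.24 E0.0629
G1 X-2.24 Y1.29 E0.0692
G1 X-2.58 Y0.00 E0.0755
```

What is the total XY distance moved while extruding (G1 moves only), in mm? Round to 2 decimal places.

Sum the Euclidean lengths of each G1 segment: total = 16.05 mm.

16.05 mm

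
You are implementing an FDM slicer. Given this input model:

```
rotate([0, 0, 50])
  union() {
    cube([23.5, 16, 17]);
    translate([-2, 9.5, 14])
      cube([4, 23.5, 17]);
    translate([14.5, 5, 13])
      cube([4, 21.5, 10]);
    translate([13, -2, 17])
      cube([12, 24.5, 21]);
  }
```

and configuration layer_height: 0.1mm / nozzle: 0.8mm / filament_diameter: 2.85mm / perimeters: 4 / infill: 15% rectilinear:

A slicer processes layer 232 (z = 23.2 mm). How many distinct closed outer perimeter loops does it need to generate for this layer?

2

At z = 23.2 mm: the cube does not reach this height (z outside [0, 17]); the cube at (-2, 9.5) is present — its section is the full 4×23.5 rectangle; the cube at (14.5, 5) does not reach this height (z outside [13, 23]); the cube at (13, -2) is present — its section is the full 12×24.5 rectangle; Combining (union): the 2 present regions are separate (no shared area or edge), so areas and boundary lengths simply add and each stays a separate island — 2 connected regions; (whole slice rotated 50° about Z — lengths, areas and connectivity unchanged). The result has 2 disconnected regions.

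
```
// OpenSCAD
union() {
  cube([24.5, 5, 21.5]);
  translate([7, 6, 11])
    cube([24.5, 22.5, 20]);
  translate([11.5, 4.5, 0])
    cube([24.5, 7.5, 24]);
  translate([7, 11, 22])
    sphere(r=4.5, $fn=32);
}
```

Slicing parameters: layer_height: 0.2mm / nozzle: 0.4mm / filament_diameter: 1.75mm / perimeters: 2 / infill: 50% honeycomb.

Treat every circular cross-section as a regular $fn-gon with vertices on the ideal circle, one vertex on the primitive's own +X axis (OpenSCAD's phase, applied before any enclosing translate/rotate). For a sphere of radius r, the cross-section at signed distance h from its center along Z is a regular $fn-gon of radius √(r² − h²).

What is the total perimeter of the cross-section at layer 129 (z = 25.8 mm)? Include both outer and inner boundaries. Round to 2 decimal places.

96.74 mm

At z = 25.8 mm: the cube is not intersected at this z (z outside [0, 21.5]); the cube at (7, 6) (footprint 24.5×22.5) is included at this height (perimeter 94.00 mm); the cube at (11.5, 4.5) is absent (z outside [0, 24]); the r=4.5 sphere at (7, 11) slices to a regular 32-gon of circumradius 2.410 (√(r²−h²) with h=3.8 from center) (perimeter = 2·32·2.410·sin(180°/32) = 15.12 mm); Combining (union): the regions partially overlap (shared area 9.07 mm²), so the edge portions inside another operand are dropped and the merged outline is re-measured after clipping — boundary = 96.74 mm. Overall, the cross-section is a single solid region. Total boundary length (outer) = 96.74 mm.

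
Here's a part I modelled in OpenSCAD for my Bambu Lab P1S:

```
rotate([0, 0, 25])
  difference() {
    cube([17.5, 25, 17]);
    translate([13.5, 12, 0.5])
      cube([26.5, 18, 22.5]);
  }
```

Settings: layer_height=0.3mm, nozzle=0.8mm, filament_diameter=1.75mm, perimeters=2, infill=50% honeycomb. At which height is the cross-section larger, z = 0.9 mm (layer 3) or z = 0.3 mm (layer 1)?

layer 1 (z = 0.3 mm)

Layer 3 (z = 0.9): the cube (footprint 17.5×25) is included at this height (area 437.50 mm²); the cube at (13.5, 12) is present — its section is the full 26.5×18 rectangle (area 477.00 mm²); Subtracting the remaining from the first: starting from the 17.5×25 cube (437.50 mm²), the 26.5×18 cube at (13.5, 12) partially overlaps it — only the 52.00 mm² overlap (of its 477.00 mm²) is removed, clipping the outline — area = 385.50 mm²; (rotated 25° about Z; rotation is an isometry so areas/perimeters/island counts are preserved). So its area = 385.50 mm². Layer 1 (z = 0.3): the cube is present — its section is the full 17.5×25 rectangle (area 437.50 mm²); the cube at (13.5, 12) is not intersected at this z (z outside [0.5, 23]); After the difference (first − rest): none of the subtracted shapes is present at this height, so the 17.5×25 cube is unchanged — area = 437.50 mm²; (whole slice rotated 25° about Z — lengths, areas and connectivity unchanged). So its area = 437.50 mm². Layer 1 is larger (437.50 vs 385.50 mm²).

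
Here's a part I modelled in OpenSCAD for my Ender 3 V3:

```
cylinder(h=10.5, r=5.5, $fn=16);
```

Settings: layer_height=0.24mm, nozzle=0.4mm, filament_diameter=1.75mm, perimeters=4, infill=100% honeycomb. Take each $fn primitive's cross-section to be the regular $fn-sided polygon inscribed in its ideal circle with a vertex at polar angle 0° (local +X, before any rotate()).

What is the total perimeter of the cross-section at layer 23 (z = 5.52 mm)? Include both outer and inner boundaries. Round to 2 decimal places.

34.34 mm

At z = 5.52 mm: the cylinder: section is a regular 16-gon, circumradius r=5.5 (perimeter = 2·16·5.500·sin(180°/16) = 34.34 mm). Overall, the cross-section is a single solid region. Total boundary length (outer) = 34.34 mm.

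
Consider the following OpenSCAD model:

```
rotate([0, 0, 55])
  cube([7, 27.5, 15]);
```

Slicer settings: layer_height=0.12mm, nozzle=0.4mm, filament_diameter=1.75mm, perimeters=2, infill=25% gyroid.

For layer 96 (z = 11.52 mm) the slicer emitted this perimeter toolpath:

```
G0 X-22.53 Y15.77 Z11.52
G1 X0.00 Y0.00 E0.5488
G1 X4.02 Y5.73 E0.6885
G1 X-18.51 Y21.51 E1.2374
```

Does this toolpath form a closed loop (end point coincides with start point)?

Start point (G0): (-22.53, 15.77). End point (last G1): the path does not return to the start — open.

no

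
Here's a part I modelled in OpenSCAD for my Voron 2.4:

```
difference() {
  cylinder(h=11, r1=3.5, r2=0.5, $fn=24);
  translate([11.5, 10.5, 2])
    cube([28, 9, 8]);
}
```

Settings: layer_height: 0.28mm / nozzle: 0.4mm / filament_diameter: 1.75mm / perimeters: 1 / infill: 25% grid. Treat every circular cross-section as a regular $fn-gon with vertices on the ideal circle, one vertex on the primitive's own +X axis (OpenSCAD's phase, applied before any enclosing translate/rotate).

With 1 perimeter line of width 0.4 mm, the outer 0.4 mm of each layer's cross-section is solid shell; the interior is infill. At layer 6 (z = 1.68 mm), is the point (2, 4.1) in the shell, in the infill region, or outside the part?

outside

At z = 1.68 mm: the cone: at t=0.153 of its height the radius interpolates to r₁+(r₂−r₁)t = 3.042, giving a regular 24-gon of that circumradius; the cube at (11.5, 10.5) is not intersected at this z (z outside [2, 10]); After the difference (first − rest): none of the subtracted shapes is present at this height, so the cone is unchanged — 1 connected region. Overall, the cross-section is a single solid region. The nearest boundary edge runs (1.52, 2.63)→(0.79, 2.94); distance from the point to it = 1.54 mm. The point is not inside any of the regions above, so it lies outside the cross-section (1.54 mm from the nearest boundary).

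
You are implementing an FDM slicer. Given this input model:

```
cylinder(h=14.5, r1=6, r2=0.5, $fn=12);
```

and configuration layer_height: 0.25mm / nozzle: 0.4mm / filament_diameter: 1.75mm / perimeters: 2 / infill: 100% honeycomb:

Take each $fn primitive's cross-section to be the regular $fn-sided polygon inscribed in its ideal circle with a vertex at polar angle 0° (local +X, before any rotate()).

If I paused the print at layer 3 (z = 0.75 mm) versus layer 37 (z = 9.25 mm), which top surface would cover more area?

Layer 3 (z = 0.75): the cone: at t=0.052 of its height the radius interpolates to r₁+(r₂−r₁)t = 5.716, giving a regular 12-gon of that circumradius (area = (12/2)·5.716²·sin(360°/12) = 98.00 mm²). So its area = 98.00 mm². Layer 37 (z = 9.25): the cone: at t=0.638 of its height the radius interpolates to r₁+(r₂−r₁)t = 2.491, giving a regular 12-gon of that circumradius (area = (12/2)·2.491²·sin(360°/12) = 18.62 mm²). So its area = 18.62 mm². Layer 3 is larger (98.00 vs 18.62 mm²).

layer 3 (z = 0.75 mm)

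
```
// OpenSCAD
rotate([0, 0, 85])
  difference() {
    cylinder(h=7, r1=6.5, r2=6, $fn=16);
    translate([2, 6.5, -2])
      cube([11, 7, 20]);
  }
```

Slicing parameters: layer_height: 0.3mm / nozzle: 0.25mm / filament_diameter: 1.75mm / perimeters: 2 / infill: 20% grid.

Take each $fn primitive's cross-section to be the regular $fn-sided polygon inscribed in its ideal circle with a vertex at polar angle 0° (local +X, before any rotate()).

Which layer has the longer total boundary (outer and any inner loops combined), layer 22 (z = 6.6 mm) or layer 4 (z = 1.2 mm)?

Layer 22 (z = 6.6): the cone contributes a regular 16-gon of circumradius 6.029 (interpolated between r1=6.5 and r2=6 at t=0.943) (perimeter = 2·16·6.029·sin(180°/16) = 37.64 mm); the cube at (2, 6.5) is present — its section is the full 11×7 rectangle (perimeter 36.00 mm); Taking the first minus the rest: starting from the cone, the 11×7 cube at (2, 6.5) misses the remaining region (no effect) — boundary = 37.64 mm; (rotated 85° about Z; rotation is an isometry so areas/perimeters/island counts are preserved). So its perimeter = 37.64 mm. Layer 4 (z = 1.2): the cone contributes a regular 16-gon of circumradius 6.414 (interpolated between r1=6.5 and r2=6 at t=0.171) (perimeter = 2·16·6.414·sin(180°/16) = 40.04 mm); the 11×7 cube at (2, 6.5) contributes its full rectangle (perimeter 36.00 mm); After the difference (first − rest): starting from the cone, the 11×7 cube at (2, 6.5) misses the remaining region (no effect) — boundary = 40.04 mm; (rotated 85° about Z; rotation is an isometry so areas/perimeters/island counts are preserved). So its perimeter = 40.04 mm. Layer 4 is larger (40.04 vs 37.64 mm).

layer 4 (z = 1.2 mm)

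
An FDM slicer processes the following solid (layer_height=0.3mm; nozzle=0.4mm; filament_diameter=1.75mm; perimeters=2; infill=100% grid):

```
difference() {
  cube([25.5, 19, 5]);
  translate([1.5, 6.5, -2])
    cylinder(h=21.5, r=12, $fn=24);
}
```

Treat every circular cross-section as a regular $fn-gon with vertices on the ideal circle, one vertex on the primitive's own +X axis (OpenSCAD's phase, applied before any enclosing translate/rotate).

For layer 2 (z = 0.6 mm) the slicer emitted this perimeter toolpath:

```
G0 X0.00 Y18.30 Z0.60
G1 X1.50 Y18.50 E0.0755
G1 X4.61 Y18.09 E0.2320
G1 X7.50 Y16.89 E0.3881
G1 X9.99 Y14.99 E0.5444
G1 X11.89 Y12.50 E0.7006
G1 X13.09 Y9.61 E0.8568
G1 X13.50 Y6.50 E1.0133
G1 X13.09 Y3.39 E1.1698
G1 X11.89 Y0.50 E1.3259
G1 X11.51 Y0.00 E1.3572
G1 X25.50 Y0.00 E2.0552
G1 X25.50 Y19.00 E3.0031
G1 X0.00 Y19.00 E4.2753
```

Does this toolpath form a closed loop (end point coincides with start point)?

no

Start point (G0): (0.00, 18.30). End point (last G1): the path does not return to the start — open.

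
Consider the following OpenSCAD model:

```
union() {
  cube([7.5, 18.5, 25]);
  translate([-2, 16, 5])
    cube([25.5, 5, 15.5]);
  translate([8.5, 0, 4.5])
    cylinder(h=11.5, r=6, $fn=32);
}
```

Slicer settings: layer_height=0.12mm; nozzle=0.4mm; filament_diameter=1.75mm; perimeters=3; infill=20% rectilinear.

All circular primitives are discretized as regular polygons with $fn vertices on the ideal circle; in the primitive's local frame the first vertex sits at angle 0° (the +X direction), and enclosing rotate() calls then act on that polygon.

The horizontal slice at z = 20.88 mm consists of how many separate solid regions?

1

At z = 20.88 mm: the cube (footprint 7.5×18.5) is included at this height; the cube at (-2, 16) is not intersected at this z (z outside [5, 20.5]); the cylinder at (8.5, 0) is absent (z outside [4.5, 16]); Taking the union: only the 7.5×18.5 cube is present, so the union is just that shape — 1 connected region. The result has 1 disconnected region.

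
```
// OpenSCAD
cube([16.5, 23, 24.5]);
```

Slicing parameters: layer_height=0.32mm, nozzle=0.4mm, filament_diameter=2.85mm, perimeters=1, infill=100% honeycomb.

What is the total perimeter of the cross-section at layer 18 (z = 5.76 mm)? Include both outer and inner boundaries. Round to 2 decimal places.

At z = 5.76 mm: the cube is present — its section is the full 16.5×23 rectangle (perimeter 79.00 mm). Overall, the cross-section is a single solid region. Total boundary length (outer) = 79.00 mm.

79.00 mm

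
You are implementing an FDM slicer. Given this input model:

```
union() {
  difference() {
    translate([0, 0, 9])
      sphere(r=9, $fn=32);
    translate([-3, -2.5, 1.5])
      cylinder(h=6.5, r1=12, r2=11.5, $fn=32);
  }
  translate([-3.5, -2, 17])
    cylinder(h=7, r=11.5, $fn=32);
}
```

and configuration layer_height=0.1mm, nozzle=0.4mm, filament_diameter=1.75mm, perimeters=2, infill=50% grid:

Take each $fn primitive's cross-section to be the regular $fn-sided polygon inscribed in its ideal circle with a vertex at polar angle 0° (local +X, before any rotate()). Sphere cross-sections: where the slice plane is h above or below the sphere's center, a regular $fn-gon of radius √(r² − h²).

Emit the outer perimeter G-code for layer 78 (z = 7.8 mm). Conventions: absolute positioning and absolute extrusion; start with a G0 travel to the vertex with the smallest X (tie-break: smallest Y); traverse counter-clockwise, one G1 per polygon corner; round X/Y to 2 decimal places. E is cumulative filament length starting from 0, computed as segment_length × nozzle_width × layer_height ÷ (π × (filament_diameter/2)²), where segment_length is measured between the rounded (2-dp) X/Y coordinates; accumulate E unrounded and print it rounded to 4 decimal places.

G0 X-1.01 Y8.82 Z7.80
G1 X-0.75 Y8.79 E0.0044
G1 X1.41 Y8.14 E0.0419
G1 X3.40 Y7.07 E0.0794
G1 X5.14 Y5.64 E0.1169
G1 X6.57 Y3.90 E0.1543
G1 X7.64 Y1.91 E0.1919
G1 X8.29 Y-0.25 E0.2294
G1 X8.52 Y-2.50 E0.2670
G1 X8.51 Y-2.51 E0.2673
G1 X8.75 Y-1.74 E0.2807
G1 X8.92 Y0.00 E0.3098
G1 X8.75 Y1.74 E0.3388
G1 X8.24 Y3.41 E0.3679
G1 X7.42 Y4.96 E0.3970
G1 X6.31 Y6.31 E0.4261
G1 X4.96 Y7.42 E0.4552
G1 X3.41 Y8.24 E0.4843
G1 X1.74 Y8.75 E0.5134
G1 X0.00 Y8.92 E0.5424
G1 X-1.01 Y8.82 E0.5593

At z = 7.8 mm: the sphere: section is a regular 32-gon, circumradius = √(r²−h²) = √(9²−1.2²) = 8.920; the cone at (-3, -2.5): at t=0.969 of its height the radius interpolates to r₁+(r₂−r₁)t = 11.515, giving a regular 32-gon of that circumradius; After the difference (first − rest): starting from the r=9 sphere, the cone at (-3, -2.5) partially overlaps it — only the 233.60 mm² overlap (of its 413.92 mm²) is removed, clipping the outline — 1 connected region; the cylinder at (-3.5, -2) is absent (z outside [17, 24]); Merging all regions: only the result so far is present, so the union is just that shape — 1 connected region. The outline is a single polygon with 20 vertices. Extrusion per mm of travel: 0.4 × 0.1 / (π × 0.875²) = 0.016630. Accumulating E over each segment gives final E = 0.5593.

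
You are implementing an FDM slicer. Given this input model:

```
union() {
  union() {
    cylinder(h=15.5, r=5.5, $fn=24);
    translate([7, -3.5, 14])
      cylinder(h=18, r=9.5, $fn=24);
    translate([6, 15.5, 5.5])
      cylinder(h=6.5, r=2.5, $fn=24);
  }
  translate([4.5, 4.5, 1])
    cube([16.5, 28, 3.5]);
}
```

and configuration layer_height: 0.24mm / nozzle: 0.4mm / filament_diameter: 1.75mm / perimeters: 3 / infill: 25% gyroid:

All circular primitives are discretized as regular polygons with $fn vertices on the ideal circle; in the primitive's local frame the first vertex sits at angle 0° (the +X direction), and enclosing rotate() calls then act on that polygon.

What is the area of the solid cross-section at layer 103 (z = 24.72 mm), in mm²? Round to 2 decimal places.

280.30 mm²

At z = 24.72 mm: the cylinder is not intersected at this z (z outside [0, 15.5]); the r=9.5 cylinder at (7, -3.5) gives a regular 24-gon of circumradius 9.5 (constant along its height) (area = (24/2)·9.500²·sin(360°/24) = 280.30 mm²); the cylinder at (6, 15.5) is absent (z outside [5.5, 12]); Combining (union): only the r=9.5 cylinder at (7, -3.5) is present, so the union is just that shape — area = 280.30 mm²; the cube at (4.5, 4.5) is not intersected at this z (z outside [1, 4.5]); Merging all regions: only that combined region is present, so the union is just that shape — area = 280.30 mm². Overall, the cross-section is a single solid region. Net area = 280.30 mm².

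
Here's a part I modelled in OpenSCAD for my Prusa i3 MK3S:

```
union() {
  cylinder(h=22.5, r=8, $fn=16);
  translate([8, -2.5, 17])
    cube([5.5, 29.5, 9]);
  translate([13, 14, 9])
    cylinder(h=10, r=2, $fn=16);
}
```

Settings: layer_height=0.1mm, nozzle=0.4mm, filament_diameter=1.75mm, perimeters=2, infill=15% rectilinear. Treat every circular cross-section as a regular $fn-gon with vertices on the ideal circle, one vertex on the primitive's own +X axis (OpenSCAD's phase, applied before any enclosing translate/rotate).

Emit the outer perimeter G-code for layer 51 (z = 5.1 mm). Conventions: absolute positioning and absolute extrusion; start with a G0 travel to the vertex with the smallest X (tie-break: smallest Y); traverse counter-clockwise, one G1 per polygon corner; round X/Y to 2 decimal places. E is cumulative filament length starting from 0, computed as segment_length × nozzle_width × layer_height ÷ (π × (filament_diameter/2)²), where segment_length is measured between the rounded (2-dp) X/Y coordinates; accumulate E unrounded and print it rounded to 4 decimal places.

G0 X-8.00 Y0.00 Z5.10
G1 X-7.39 Y-3.06 E0.0519
G1 X-5.66 Y-5.66 E0.1038
G1 X-3.06 Y-7.39 E0.1558
G1 X0.00 Y-8.00 E0.2076
G1 X3.06 Y-7.39 E0.2595
G1 X5.66 Y-5.66 E0.3115
G1 X7.39 Y-3.06 E0.3634
G1 X8.00 Y0.00 E0.4153
G1 X7.39 Y3.06 E0.4672
G1 X5.66 Y5.66 E0.5191
G1 X3.06 Y7.39 E0.5711
G1 X0.00 Y8.00 E0.6229
G1 X-3.06 Y7.39 E0.6748
G1 X-5.66 Y5.66 E0.7268
G1 X-7.39 Y3.06 E0.7787
G1 X-8.00 Y0.00 E0.8306

At z = 5.1 mm: the r=8 cylinder contributes a regular 16-gon of circumradius 8; the cube at (8, -2.5) is absent (z outside [17, 26]); the cylinder at (13, 14) is absent (z outside [9, 19]); Merging all regions: only the r=8 cylinder is present, so the union is just that shape — 1 connected region. The outline is a single polygon with 16 vertices. Extrusion per mm of travel: 0.4 × 0.1 / (π × 0.875²) = 0.016630. Accumulating E over each segment gives final E = 0.8306.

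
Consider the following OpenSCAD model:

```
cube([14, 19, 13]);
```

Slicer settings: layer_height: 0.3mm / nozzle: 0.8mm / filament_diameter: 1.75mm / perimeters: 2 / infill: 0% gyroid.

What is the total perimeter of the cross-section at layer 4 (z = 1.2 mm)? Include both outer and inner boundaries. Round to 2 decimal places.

66.00 mm

At z = 1.2 mm: the 14×19 cube contributes its full rectangle (perimeter 66.00 mm). Overall, the cross-section is a single solid region. Total boundary length (outer) = 66.00 mm.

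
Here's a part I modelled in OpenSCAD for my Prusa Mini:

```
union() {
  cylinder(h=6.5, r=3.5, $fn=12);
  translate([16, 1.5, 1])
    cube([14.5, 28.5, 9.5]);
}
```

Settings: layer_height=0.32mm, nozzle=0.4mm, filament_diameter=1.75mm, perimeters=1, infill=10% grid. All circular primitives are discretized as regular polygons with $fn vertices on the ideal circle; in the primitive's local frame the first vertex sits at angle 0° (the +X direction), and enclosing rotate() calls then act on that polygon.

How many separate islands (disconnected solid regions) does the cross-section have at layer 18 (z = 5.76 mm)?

2

At z = 5.76 mm: the cylinder: section is a regular 12-gon, circumradius r=3.5; the cube at (16, 1.5) is present — its section is the full 14.5×28.5 rectangle; Merging all regions: the 2 present regions are separate (no shared area or edge), so areas and boundary lengths simply add and each stays a separate island — 2 connected regions. Overall, the cross-section has 2 separate islands. Island count = 2.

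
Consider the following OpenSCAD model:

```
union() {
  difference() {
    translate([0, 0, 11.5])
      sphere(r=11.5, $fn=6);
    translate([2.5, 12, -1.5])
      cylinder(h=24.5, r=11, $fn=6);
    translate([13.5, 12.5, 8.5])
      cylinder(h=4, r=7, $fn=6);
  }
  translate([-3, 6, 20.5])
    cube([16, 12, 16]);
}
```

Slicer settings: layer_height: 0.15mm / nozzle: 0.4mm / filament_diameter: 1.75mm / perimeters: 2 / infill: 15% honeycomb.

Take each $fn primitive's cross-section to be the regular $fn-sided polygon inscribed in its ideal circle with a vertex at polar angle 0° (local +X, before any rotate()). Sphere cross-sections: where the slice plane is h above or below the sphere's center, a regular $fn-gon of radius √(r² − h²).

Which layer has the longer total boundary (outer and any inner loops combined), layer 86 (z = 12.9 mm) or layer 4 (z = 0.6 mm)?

layer 86 (z = 12.9 mm)

Layer 86 (z = 12.9): the r=11.5 sphere slices to a regular 6-gon of circumradius 11.414 (√(r²−h²) with h=1.4 from center) (perimeter = 2·6·11.414·sin(180°/6) = 68.49 mm); the cylinder at (2.5, 12): section is a regular 6-gon, circumradius r=11 (perimeter = 2·6·11.000·sin(180°/6) = 66.00 mm); the cylinder at (13.5, 12.5) is absent (z outside [8.5, 12.5]); Taking the first minus the rest: starting from the r=11.5 sphere, the r=11 cylinder at (2.5, 12) partially overlaps it — only the 93.47 mm² overlap (of its 314.37 mm²) is removed, clipping the outline — boundary = 68.90 mm; the cube at (-3, 6) is not intersected at this z (z outside [20.5, 36.5]); Combining (union): only that combined region is present, so the union is just that shape — boundary = 68.90 mm. So its perimeter = 68.90 mm. Layer 4 (z = 0.6): the r=11.5 sphere slices to a regular 6-gon of circumradius 3.666 (√(r²−h²) with h=10.9 from center) (perimeter = 2·6·3.666·sin(180°/6) = 22.00 mm); the r=11 cylinder at (2.5, 12) contributes a regular 6-gon of circumradius 11 (perimeter = 2·6·11.000·sin(180°/6) = 66.00 mm); the cylinder at (13.5, 12.5) is absent (z outside [8.5, 12.5]); After the difference (first − rest): starting from the r=11.5 sphere, the r=11 cylinder at (2.5, 12) partially overlaps it — only the 2.85 mm² overlap (of its 314.37 mm²) is removed, clipping the outline — boundary = 21.19 mm; the cube at (-3, 6) is not intersected at this z (z outside [20.5, 36.5]); Taking the union: only that combined region is present, so the union is just that shape — boundary = 21.19 mm. So its perimeter = 21.19 mm. Layer 86 is larger (68.90 vs 21.19 mm).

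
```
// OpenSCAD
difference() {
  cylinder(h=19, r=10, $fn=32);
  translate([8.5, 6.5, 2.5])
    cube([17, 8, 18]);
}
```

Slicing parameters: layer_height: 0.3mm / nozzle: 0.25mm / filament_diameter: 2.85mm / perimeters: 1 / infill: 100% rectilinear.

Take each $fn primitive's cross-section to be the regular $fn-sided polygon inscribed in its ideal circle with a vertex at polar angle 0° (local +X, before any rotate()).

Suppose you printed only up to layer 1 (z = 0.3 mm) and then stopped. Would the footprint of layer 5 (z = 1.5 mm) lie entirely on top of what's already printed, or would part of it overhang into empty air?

Compare the two slices. At z = 0.3: the r=10 cylinder contributes a regular 32-gon of circumradius 10 (area = (32/2)·10.000²·sin(360°/32) = 312.14 mm²); the cube at (8.5, 6.5) is not intersected at this z (z outside [2.5, 20.5]); Taking the first minus the rest: none of the subtracted shapes is present at this height, so the r=10 cylinder is unchanged — area = 312.14 mm². At z = 1.5: the cylinder: section is a regular 32-gon, circumradius r=10 (area = (32/2)·10.000²·sin(360°/32) = 312.14 mm²); the cube at (8.5, 6.5) is not intersected at this z (z outside [2.5, 20.5]); Taking the first minus the rest: none of the subtracted shapes is present at this height, so the r=10 cylinder is unchanged — area = 312.14 mm². Checking containment: the cross-section at z = 1.5 is a subset of the cross-section at z = 0.3.

entirely on top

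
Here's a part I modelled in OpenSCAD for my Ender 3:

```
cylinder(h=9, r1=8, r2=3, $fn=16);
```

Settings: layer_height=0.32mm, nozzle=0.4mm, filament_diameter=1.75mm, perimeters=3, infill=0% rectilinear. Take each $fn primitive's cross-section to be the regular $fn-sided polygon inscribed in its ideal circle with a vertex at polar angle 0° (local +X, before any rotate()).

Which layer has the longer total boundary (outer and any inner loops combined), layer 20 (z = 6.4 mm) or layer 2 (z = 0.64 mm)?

Layer 20 (z = 6.4): the cone contributes a regular 16-gon of circumradius 4.444 (interpolated between r1=8 and r2=3 at t=0.711) (perimeter = 2·16·4.444·sin(180°/16) = 27.75 mm). So its perimeter = 27.75 mm. Layer 2 (z = 0.64): the cone: at t=0.071 of its height the radius interpolates to r₁+(r₂−r₁)t = 7.644, giving a regular 16-gon of that circumradius (perimeter = 2·16·7.644·sin(180°/16) = 47.72 mm). So its perimeter = 47.72 mm. Layer 2 is larger (47.72 vs 27.75 mm).

layer 2 (z = 0.64 mm)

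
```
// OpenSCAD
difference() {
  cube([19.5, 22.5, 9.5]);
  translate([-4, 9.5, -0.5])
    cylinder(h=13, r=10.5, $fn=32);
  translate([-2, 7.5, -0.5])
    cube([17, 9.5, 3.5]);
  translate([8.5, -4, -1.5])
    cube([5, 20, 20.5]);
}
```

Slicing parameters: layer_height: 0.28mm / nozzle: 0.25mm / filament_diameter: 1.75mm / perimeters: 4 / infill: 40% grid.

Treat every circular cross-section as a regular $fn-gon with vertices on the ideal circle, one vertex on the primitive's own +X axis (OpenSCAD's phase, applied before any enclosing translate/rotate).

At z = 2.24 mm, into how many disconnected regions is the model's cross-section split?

At z = 2.24 mm: the cube is present — its section is the full 19.5×22.5 rectangle; the r=10.5 cylinder at (-4, 9.5) gives a regular 32-gon of circumradius 10.5 (constant along its height); the cube at (-2, 7.5) is present — its section is the full 17×9.5 rectangle; the cube at (8.5, -4) (footprint 5×20) is included at this height; After the difference (first − rest): starting from the 19.5×22.5 cube, the r=10.5 cylinder at (-4, 9.5) partially overlaps it — only the 90.38 mm² overlap (of its 344.14 mm²) is removed, clipping the outline; the 17×9.5 cube at (-2, 7.5) partially overlaps it — only the 88.56 mm² overlap (of its 161.50 mm²) is removed, clipping the outline; the 5×20 cube at (8.5, -4) partially overlaps it — only the 37.50 mm² overlap (of its 100.00 mm²) is removed, clipping the outline — 2 connected regions. The result has 2 disconnected regions.

2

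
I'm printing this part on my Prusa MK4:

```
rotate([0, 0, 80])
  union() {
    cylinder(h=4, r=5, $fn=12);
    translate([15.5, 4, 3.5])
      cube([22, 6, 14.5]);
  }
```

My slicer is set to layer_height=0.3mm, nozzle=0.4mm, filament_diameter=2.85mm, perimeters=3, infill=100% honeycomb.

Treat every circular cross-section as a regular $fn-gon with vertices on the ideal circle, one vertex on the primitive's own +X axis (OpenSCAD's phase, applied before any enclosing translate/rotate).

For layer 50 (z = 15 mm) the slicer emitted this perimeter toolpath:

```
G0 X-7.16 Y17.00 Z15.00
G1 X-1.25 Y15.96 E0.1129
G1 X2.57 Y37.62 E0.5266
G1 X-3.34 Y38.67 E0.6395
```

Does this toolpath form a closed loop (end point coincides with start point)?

no

Start point (G0): (-7.16, 17.00). End point (last G1): the path does not return to the start — open.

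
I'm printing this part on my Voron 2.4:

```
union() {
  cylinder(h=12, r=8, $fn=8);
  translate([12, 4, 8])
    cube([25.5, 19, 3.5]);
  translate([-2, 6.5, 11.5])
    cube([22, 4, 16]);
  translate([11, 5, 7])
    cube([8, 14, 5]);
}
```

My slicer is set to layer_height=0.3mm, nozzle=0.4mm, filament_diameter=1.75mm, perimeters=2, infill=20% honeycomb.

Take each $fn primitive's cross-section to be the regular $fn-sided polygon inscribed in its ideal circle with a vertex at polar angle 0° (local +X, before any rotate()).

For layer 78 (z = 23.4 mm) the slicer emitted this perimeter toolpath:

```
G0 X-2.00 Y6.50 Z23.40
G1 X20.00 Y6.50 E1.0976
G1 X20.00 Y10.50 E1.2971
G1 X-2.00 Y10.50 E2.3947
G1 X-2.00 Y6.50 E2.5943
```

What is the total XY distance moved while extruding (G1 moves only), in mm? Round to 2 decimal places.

Sum the Euclidean lengths of each G1 segment: total = 52.00 mm.

52.00 mm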